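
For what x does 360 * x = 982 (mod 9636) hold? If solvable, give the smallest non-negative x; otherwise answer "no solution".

gcd(360, 9636):
9636 = 26×360 + 276
360 = 1×276 + 84
276 = 3×84 + 24
84 = 3×24 + 12
24 = 2×12 + 0
gcd = 12, but 12 ∤ 982, so the congruence has no solution.

no solution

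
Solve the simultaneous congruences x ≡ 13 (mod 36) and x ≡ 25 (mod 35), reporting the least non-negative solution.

Write x = 13 + 36·k. Then 36·k ≡ 25 − 13 ≡ 12 (mod 35).
Need 36⁻¹ mod 35. Extended Euclid on (35, 1):
35 = 35*1 + 0
36⁻¹ ≡ 1 (mod 35), so k ≡ 1·12 ≡ 12 (mod 35).
x = 13 + 36·12 = 445.

445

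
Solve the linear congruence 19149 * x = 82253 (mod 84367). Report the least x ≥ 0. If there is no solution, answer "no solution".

45675

First find gcd(19149, 84367):
84367 = 4×19149 + 7771
19149 = 2×7771 + 3607
7771 = 2×3607 + 557
3607 = 6×557 + 265
557 = 2×265 + 27
265 = 9×27 + 22
27 = 1×22 + 5
22 = 4×5 + 2
5 = 2×2 + 1
2 = 2×1 + 0
gcd = 1, so a unique solution mod 84367 exists.
Back-substitute for the Bézout coefficients:
1 = 5 − 2·2
1 = −2·22 + 9·5
1 = 9·27 − 11·22
1 = −11·265 + 108·27
1 = 108·557 − 227·265
1 = −227·3607 + 1470·557
1 = 1470·7771 − 3167·3607
1 = −3167·19149 + 7804·7771
1 = 7804·84367 − 34383·19149
So 19149·(-34383) ≡ 1 (mod 84367), giving 19149⁻¹ ≡ 49984.
x ≡ 19149⁻¹·82253 ≡ 49984·82253 ≡ 45675 (mod 84367).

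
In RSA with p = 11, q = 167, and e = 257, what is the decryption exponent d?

φ(n) = (p−1)(q−1) = 10·166 = 1660.
Need d with 257·d ≡ 1 (mod 1660). Apply the extended Euclidean algorithm:
1660 = 6·257 + 118
257 = 2·118 + 21
118 = 5·21 + 13
21 = 1·13 + 8
13 = 1·8 + 5
8 = 1·5 + 3
5 = 1·3 + 2
3 = 1·2 + 1
2 = 2·1 + 0
Back-substitute:
1 = 3 − 2
1 = −5 + 2·3
1 = 2·8 − 3·5
1 = −3·13 + 5·8
1 = 5·21 − 8·13
1 = −8·118 + 45·21
1 = 45·257 − 98·118
1 = −98·1660 + 633·257
So 257·633 ≡ 1 (mod 1660), hence d = 633.

633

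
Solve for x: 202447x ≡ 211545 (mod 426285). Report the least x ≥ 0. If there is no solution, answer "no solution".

First find gcd(202447, 426285):
426285 = 2·202447 + 21391
202447 = 9·21391 + 9928
21391 = 2·9928 + 1535
9928 = 6·1535 + 718
1535 = 2·718 + 99
718 = 7·99 + 25
99 = 3·25 + 24
25 = 1·24 + 1
24 = 24·1 + 0
gcd = 1, so a unique solution mod 426285 exists.
Back-substitute for the Bézout coefficients:
1 = 25 − 24
1 = −99 + 4·25
1 = 4·718 − 29·99
1 = −29·1535 + 62·718
1 = 62·9928 − 401·1535
1 = −401·21391 + 864·9928
1 = 864·202447 − 8177·21391
1 = −8177·426285 + 17218·202447
So 202447·(17218) ≡ 1 (mod 426285), giving 202447⁻¹ ≡ 17218.
x ≡ 202447⁻¹·211545 ≡ 17218·211545 ≡ 202770 (mod 426285).

202770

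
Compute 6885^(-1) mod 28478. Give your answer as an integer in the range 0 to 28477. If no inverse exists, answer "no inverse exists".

7499

gcd(28478, 6885) by repeated division:
28478 = 4·6885 + 938
6885 = 7·938 + 319
938 = 2·319 + 300
319 = 1·300 + 19
300 = 15·19 + 15
19 = 1·15 + 4
15 = 3·4 + 3
4 = 1·3 + 1
3 = 3·1 + 0
Since gcd(6885, 28478) = 1, back-substitute to write 1 as a combination:
1 = 4 − 3
1 = −15 + 4·4
1 = 4·19 − 5·15
1 = −5·300 + 79·19
1 = 79·319 − 84·300
1 = −84·938 + 247·319
1 = 247·6885 − 1813·938
1 = −1813·28478 + 7499·6885
So 6885·7499 ≡ 1 (mod 28478).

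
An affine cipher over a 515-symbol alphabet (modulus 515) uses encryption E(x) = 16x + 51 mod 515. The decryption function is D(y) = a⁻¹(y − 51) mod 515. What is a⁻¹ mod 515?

161

gcd(515, 16) by repeated division:
515 = 32·16 + 3
16 = 5·3 + 1
3 = 3·1 + 0
gcd = 1, so the inverse exists. Back-substitute:
1 = 16 − 5·3
1 = −5·515 + 161·16
So 16·161 ≡ 1 (mod 515).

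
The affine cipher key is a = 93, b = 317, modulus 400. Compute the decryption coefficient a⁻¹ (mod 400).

357

gcd(400, 93) by repeated division:
400 = 4*93 + 28
93 = 3*28 + 9
28 = 3*9 + 1
9 = 9*1 + 0
Since gcd(93, 400) = 1, back-substitute to write 1 as a combination:
1 = 28 − 3·9
1 = −3·93 + 10·28
1 = 10·400 − 43·93
So 93·(-43) ≡ 1 (mod 400), and -43 ≡ 357 (mod 400).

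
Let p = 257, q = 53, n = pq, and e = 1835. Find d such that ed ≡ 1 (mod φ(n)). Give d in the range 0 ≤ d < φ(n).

φ(n) = (p−1)(q−1) = 256·52 = 13312.
Need d with 1835·d ≡ 1 (mod 13312). Apply the extended Euclidean algorithm:
13312 = 7*1835 + 467
1835 = 3*467 + 434
467 = 1*434 + 33
434 = 13*33 + 5
33 = 6*5 + 3
5 = 1*3 + 2
3 = 1*2 + 1
2 = 2*1 + 0
Back-substitute:
1 = 3 − 2
1 = −5 + 2·3
1 = 2·33 − 13·5
1 = −13·434 + 171·33
1 = 171·467 − 184·434
1 = −184·1835 + 723·467
1 = 723·13312 − 5245·1835
So 1835·(-5245) ≡ 1 (mod 13312), hence d ≡ -5245 ≡ 8067 (mod 13312).

8067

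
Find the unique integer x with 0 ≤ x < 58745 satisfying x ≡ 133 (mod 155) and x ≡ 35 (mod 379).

Write x = 133 + 155·k. Then 155·k ≡ 35 − 133 ≡ 281 (mod 379).
Need 155⁻¹ mod 379. Extended Euclid on (379, 155):
379 = 2·155 + 69
155 = 2·69 + 17
69 = 4·17 + 1
17 = 17·1 + 0
Back-substitute:
1 = 69 − 4·17
1 = −4·155 + 9·69
1 = 9·379 − 22·155
155⁻¹ ≡ 357 (mod 379), so k ≡ 357·281 ≡ 261 (mod 379).
x = 133 + 155·261 = 40588.

40588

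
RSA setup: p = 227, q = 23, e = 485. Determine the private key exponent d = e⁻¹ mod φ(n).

3301

φ(n) = (p−1)(q−1) = 226·22 = 4972.
Need d with 485·d ≡ 1 (mod 4972). Apply the extended Euclidean algorithm:
4972 = 10×485 + 122
485 = 3×122 + 119
122 = 1×119 + 3
119 = 39×3 + 2
3 = 1×2 + 1
2 = 2×1 + 0
Back-substitute:
1 = 3 − 2
1 = −119 + 40·3
1 = 40·122 − 41·119
1 = −41·485 + 163·122
1 = 163·4972 − 1671·485
So 485·(-1671) ≡ 1 (mod 4972), hence d ≡ -1671 ≡ 3301 (mod 4972).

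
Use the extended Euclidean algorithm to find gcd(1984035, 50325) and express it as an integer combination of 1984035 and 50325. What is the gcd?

Euclidean algorithm:
1984035 = 39·50325 + 21360
50325 = 2·21360 + 7605
21360 = 2·7605 + 6150
7605 = 1·6150 + 1455
6150 = 4·1455 + 330
1455 = 4·330 + 135
330 = 2·135 + 60
135 = 2·60 + 15
60 = 4·15 + 0
gcd(1984035, 50325) = 15.
Express as a combination:
15 = 135 − 2·60
15 = −2·330 + 5·135
15 = 5·1455 − 22·330
15 = −22·6150 + 93·1455
15 = 93·7605 − 115·6150
15 = −115·21360 + 323·7605
15 = 323·50325 − 761·21360
15 = −761·1984035 + 30002·50325
So 15 = (-761)·1984035 + (30002)·50325.

15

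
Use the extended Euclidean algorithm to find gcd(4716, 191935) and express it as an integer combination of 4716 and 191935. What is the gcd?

Apply Euclid's algorithm to 191935 and 4716:
191935 = 40*4716 + 3295
4716 = 1*3295 + 1421
3295 = 2*1421 + 453
1421 = 3*453 + 62
453 = 7*62 + 19
62 = 3*19 + 5
19 = 3*5 + 4
5 = 1*4 + 1
4 = 4*1 + 0
gcd(4716, 191935) = 1.
Working backward:
1 = 5 − 4
1 = −19 + 4·5
1 = 4·62 − 13·19
1 = −13·453 + 95·62
1 = 95·1421 − 298·453
1 = −298·3295 + 691·1421
1 = 691·4716 − 989·3295
1 = −989·191935 + 40251·4716
So 1 = (-989)·191935 + (40251)·4716.

1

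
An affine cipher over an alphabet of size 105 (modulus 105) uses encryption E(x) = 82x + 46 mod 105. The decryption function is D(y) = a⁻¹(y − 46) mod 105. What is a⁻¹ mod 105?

73

Apply the Euclidean algorithm to 105 and 82:
105 = 1·82 + 23
82 = 3·23 + 13
23 = 1·13 + 10
13 = 1·10 + 3
10 = 3·3 + 1
3 = 3·1 + 0
gcd = 1, so the inverse exists. Back-substitute:
1 = 10 − 3·3
1 = −3·13 + 4·10
1 = 4·23 − 7·13
1 = −7·82 + 25·23
1 = 25·105 − 32·82
Thus 82·(-32) ≡ 1 (mod 105); reducing, -32 mod 105 = 73.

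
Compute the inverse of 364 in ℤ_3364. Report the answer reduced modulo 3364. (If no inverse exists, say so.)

Euclidean algorithm on 3364, 364:
3364 = 9·364 + 88
364 = 4·88 + 12
88 = 7·12 + 4
12 = 3·4 + 0
The gcd is 4, not 1, hence no inverse exists.

no inverse exists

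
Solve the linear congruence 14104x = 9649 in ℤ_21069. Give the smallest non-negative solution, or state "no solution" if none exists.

2467

First find gcd(14104, 21069):
21069 = 1·14104 + 6965
14104 = 2·6965 + 174
6965 = 40·174 + 5
174 = 34·5 + 4
5 = 1·4 + 1
4 = 4·1 + 0
gcd = 1, so a unique solution mod 21069 exists.
Back-substitute for the Bézout coefficients:
1 = 5 − 4
1 = −174 + 35·5
1 = 35·6965 − 1401·174
1 = −1401·14104 + 2837·6965
1 = 2837·21069 − 4238·14104
So 14104·(-4238) ≡ 1 (mod 21069), giving 14104⁻¹ ≡ 16831.
x ≡ 14104⁻¹·9649 ≡ 16831·9649 ≡ 2467 (mod 21069).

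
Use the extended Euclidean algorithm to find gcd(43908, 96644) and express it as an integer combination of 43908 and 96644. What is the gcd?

Euclidean algorithm:
96644 = 2*43908 + 8828
43908 = 4*8828 + 8596
8828 = 1*8596 + 232
8596 = 37*232 + 12
232 = 19*12 + 4
12 = 3*4 + 0
gcd(43908, 96644) = 4.
Express as a combination:
4 = 232 − 19·12
4 = −19·8596 + 704·232
4 = 704·8828 − 723·8596
4 = −723·43908 + 3596·8828
4 = 3596·96644 − 7915·43908
So 4 = (3596)·96644 + (-7915)·43908.

4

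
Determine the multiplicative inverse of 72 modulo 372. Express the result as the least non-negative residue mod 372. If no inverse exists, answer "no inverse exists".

no inverse exists

Euclidean algorithm on 372, 72:
372 = 5·72 + 12
72 = 6·12 + 0
gcd(72, 372) = 12 ≠ 1, so 72 has no multiplicative inverse modulo 372.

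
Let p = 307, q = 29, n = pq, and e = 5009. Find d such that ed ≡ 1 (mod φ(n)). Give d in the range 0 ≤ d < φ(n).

φ(n) = (p−1)(q−1) = 306·28 = 8568.
Need d with 5009·d ≡ 1 (mod 8568). Apply the extended Euclidean algorithm:
8568 = 1*5009 + 3559
5009 = 1*3559 + 1450
3559 = 2*1450 + 659
1450 = 2*659 + 132
659 = 4*132 + 131
132 = 1*131 + 1
131 = 131*1 + 0
Back-substitute:
1 = 132 − 131
1 = −659 + 5·132
1 = 5·1450 − 11·659
1 = −11·3559 + 27·1450
1 = 27·5009 − 38·3559
1 = −38·8568 + 65·5009
So 5009·65 ≡ 1 (mod 8568), hence d = 65.

65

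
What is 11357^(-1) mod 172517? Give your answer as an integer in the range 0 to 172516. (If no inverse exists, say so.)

Run Euclid on (172517, 11357):
172517 = 15·11357 + 2162
11357 = 5·2162 + 547
2162 = 3·547 + 521
547 = 1·521 + 26
521 = 20·26 + 1
26 = 26·1 + 0
gcd = 1, so the inverse exists. Back-substitute:
1 = 521 − 20·26
1 = −20·547 + 21·521
1 = 21·2162 − 83·547
1 = −83·11357 + 436·2162
1 = 436·172517 − 6623·11357
Hence 11357⁻¹ ≡ -6623 ≡ 165894 (mod 172517).

165894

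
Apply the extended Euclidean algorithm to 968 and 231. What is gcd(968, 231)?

11

Apply Euclid's algorithm to 968 and 231:
968 = 4*231 + 44
231 = 5*44 + 11
44 = 4*11 + 0
gcd(968, 231) = 11.
Back-substituting:
11 = 231 − 5·44
11 = −5·968 + 21·231
So 11 = (-5)·968 + (21)·231.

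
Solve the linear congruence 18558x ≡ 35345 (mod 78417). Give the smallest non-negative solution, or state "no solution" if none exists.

gcd(18558, 78417):
78417 = 4·18558 + 4185
18558 = 4·4185 + 1818
4185 = 2·1818 + 549
1818 = 3·549 + 171
549 = 3·171 + 36
171 = 4·36 + 27
36 = 1·27 + 9
27 = 3·9 + 0
gcd = 9, but 9 ∤ 35345, so the congruence has no solution.

no solution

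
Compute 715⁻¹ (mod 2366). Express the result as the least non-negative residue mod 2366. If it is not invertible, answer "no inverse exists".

no inverse exists

Euclidean algorithm on 2366, 715:
2366 = 3*715 + 221
715 = 3*221 + 52
221 = 4*52 + 13
52 = 4*13 + 0
Since gcd = 13 > 1, 715 is not a unit mod 2366.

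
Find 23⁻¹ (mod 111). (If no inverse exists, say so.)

29

Run Euclid on (111, 23):
111 = 4×23 + 19
23 = 1×19 + 4
19 = 4×4 + 3
4 = 1×3 + 1
3 = 3×1 + 0
Since gcd(23, 111) = 1, back-substitute to write 1 as a combination:
1 = 4 − 3
1 = −19 + 5·4
1 = 5·23 − 6·19
1 = −6·111 + 29·23
So 23·29 ≡ 1 (mod 111).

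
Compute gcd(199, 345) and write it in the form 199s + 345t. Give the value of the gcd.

1

Apply Euclid's algorithm to 345 and 199:
345 = 1*199 + 146
199 = 1*146 + 53
146 = 2*53 + 40
53 = 1*40 + 13
40 = 3*13 + 1
13 = 13*1 + 0
gcd(199, 345) = 1.
Working backward:
1 = 40 − 3·13
1 = −3·53 + 4·40
1 = 4·146 − 11·53
1 = −11·199 + 15·146
1 = 15·345 − 26·199
So 1 = (15)·345 + (-26)·199.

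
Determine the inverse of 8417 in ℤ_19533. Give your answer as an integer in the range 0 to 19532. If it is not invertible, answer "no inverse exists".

13490

Run Euclid on (19533, 8417):
19533 = 2×8417 + 2699
8417 = 3×2699 + 320
2699 = 8×320 + 139
320 = 2×139 + 42
139 = 3×42 + 13
42 = 3×13 + 3
13 = 4×3 + 1
3 = 3×1 + 0
The gcd is 1. Working backward:
1 = 13 − 4·3
1 = −4·42 + 13·13
1 = 13·139 − 43·42
1 = −43·320 + 99·139
1 = 99·2699 − 835·320
1 = −835·8417 + 2604·2699
1 = 2604·19533 − 6043·8417
Hence 8417⁻¹ ≡ -6043 ≡ 13490 (mod 19533).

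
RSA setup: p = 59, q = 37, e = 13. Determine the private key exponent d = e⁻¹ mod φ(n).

1285

φ(n) = (p−1)(q−1) = 58·36 = 2088.
Need d with 13·d ≡ 1 (mod 2088). Apply the extended Euclidean algorithm:
2088 = 160×13 + 8
13 = 1×8 + 5
8 = 1×5 + 3
5 = 1×3 + 2
3 = 1×2 + 1
2 = 2×1 + 0
Back-substitute:
1 = 3 − 2
1 = −5 + 2·3
1 = 2·8 − 3·5
1 = −3·13 + 5·8
1 = 5·2088 − 803·13
So 13·(-803) ≡ 1 (mod 2088), hence d ≡ -803 ≡ 1285 (mod 2088).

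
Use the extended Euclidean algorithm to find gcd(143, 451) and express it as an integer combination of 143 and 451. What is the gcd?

Repeated division:
451 = 3·143 + 22
143 = 6·22 + 11
22 = 2·11 + 0
gcd(143, 451) = 11.
Back-substituting:
11 = 143 − 6·22
11 = −6·451 + 19·143
So 11 = (-6)·451 + (19)·143.

11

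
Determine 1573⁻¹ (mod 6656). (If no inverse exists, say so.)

Euclidean algorithm on 6656, 1573:
6656 = 4×1573 + 364
1573 = 4×364 + 117
364 = 3×117 + 13
117 = 9×13 + 0
The gcd is 13, not 1, hence no inverse exists.

no inverse exists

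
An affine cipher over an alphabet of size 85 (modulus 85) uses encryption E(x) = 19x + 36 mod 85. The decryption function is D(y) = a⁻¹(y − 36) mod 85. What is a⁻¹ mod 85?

9

Run Euclid on (85, 19):
85 = 4·19 + 9
19 = 2·9 + 1
9 = 9·1 + 0
The gcd is 1. Working backward:
1 = 19 − 2·9
1 = −2·85 + 9·19
So 19·9 ≡ 1 (mod 85).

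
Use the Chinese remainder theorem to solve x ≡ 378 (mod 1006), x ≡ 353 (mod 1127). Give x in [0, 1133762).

Write x = 378 + 1006·k. Then 1006·k ≡ 353 − 378 ≡ 1102 (mod 1127).
Need 1006⁻¹ mod 1127. Extended Euclid on (1127, 1006):
1127 = 1·1006 + 121
1006 = 8·121 + 38
121 = 3·38 + 7
38 = 5·7 + 3
7 = 2·3 + 1
3 = 3·1 + 0
Back-substitute:
1 = 7 − 2·3
1 = −2·38 + 11·7
1 = 11·121 − 35·38
1 = −35·1006 + 291·121
1 = 291·1127 − 326·1006
1006⁻¹ ≡ 801 (mod 1127), so k ≡ 801·1102 ≡ 261 (mod 1127).
x = 378 + 1006·261 = 262944.

262944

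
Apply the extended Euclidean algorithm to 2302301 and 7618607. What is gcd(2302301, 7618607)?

1

Apply Euclid's algorithm to 7618607 and 2302301:
7618607 = 3×2302301 + 711704
2302301 = 3×711704 + 167189
711704 = 4×167189 + 42948
167189 = 3×42948 + 38345
42948 = 1×38345 + 4603
38345 = 8×4603 + 1521
4603 = 3×1521 + 40
1521 = 38×40 + 1
40 = 40×1 + 0
gcd(2302301, 7618607) = 1.
Back-substituting:
1 = 1521 − 38·40
1 = −38·4603 + 115·1521
1 = 115·38345 − 958·4603
1 = −958·42948 + 1073·38345
1 = 1073·167189 − 4177·42948
1 = −4177·711704 + 17781·167189
1 = 17781·2302301 − 57520·711704
1 = −57520·7618607 + 190341·2302301
So 1 = (-57520)·7618607 + (190341)·2302301.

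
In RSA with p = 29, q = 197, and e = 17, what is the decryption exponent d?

φ(n) = (p−1)(q−1) = 28·196 = 5488.
Need d with 17·d ≡ 1 (mod 5488). Apply the extended Euclidean algorithm:
5488 = 322×17 + 14
17 = 1×14 + 3
14 = 4×3 + 2
3 = 1×2 + 1
2 = 2×1 + 0
Back-substitute:
1 = 3 − 2
1 = −14 + 5·3
1 = 5·17 − 6·14
1 = −6·5488 + 1937·17
So 17·1937 ≡ 1 (mod 5488), hence d = 1937.

1937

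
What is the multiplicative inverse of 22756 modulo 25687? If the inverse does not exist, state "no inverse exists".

Apply the Euclidean algorithm to 25687 and 22756:
25687 = 1*22756 + 2931
22756 = 7*2931 + 2239
2931 = 1*2239 + 692
2239 = 3*692 + 163
692 = 4*163 + 40
163 = 4*40 + 3
40 = 13*3 + 1
3 = 3*1 + 0
The gcd is 1. Working backward:
1 = 40 − 13·3
1 = −13·163 + 53·40
1 = 53·692 − 225·163
1 = −225·2239 + 728·692
1 = 728·2931 − 953·2239
1 = −953·22756 + 7399·2931
1 = 7399·25687 − 8352·22756
Thus 22756·(-8352) ≡ 1 (mod 25687); reducing, -8352 mod 25687 = 17335.

17335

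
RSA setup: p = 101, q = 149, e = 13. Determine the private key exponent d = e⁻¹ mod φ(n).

2277

φ(n) = (p−1)(q−1) = 100·148 = 14800.
Need d with 13·d ≡ 1 (mod 14800). Apply the extended Euclidean algorithm:
14800 = 1138·13 + 6
13 = 2·6 + 1
6 = 6·1 + 0
Back-substitute:
1 = 13 − 2·6
1 = −2·14800 + 2277·13
So 13·2277 ≡ 1 (mod 14800), hence d = 2277.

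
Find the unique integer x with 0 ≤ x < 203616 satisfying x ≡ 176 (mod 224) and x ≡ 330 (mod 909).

114864

Write x = 176 + 224·k. Then 224·k ≡ 330 − 176 ≡ 154 (mod 909).
Need 224⁻¹ mod 909. Extended Euclid on (909, 224):
909 = 4×224 + 13
224 = 17×13 + 3
13 = 4×3 + 1
3 = 3×1 + 0
Back-substitute:
1 = 13 − 4·3
1 = −4·224 + 69·13
1 = 69·909 − 280·224
224⁻¹ ≡ 629 (mod 909), so k ≡ 629·154 ≡ 512 (mod 909).
x = 176 + 224·512 = 114864.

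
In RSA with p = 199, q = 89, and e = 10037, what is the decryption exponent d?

φ(n) = (p−1)(q−1) = 198·88 = 17424.
Need d with 10037·d ≡ 1 (mod 17424). Apply the extended Euclidean algorithm:
17424 = 1·10037 + 7387
10037 = 1·7387 + 2650
7387 = 2·2650 + 2087
2650 = 1·2087 + 563
2087 = 3·563 + 398
563 = 1·398 + 165
398 = 2·165 + 68
165 = 2·68 + 29
68 = 2·29 + 10
29 = 2·10 + 9
10 = 1·9 + 1
9 = 9·1 + 0
Back-substitute:
1 = 10 − 9
1 = −29 + 3·10
1 = 3·68 − 7·29
1 = −7·165 + 17·68
1 = 17·398 − 41·165
1 = −41·563 + 58·398
1 = 58·2087 − 215·563
1 = −215·2650 + 273·2087
1 = 273·7387 − 761·2650
1 = −761·10037 + 1034·7387
1 = 1034·17424 − 1795·10037
So 10037·(-1795) ≡ 1 (mod 17424), hence d ≡ -1795 ≡ 15629 (mod 17424).

15629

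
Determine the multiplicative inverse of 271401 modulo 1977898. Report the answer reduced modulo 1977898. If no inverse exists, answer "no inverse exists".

no inverse exists

Compute gcd(271401, 1977898):
1977898 = 7×271401 + 78091
271401 = 3×78091 + 37128
78091 = 2×37128 + 3835
37128 = 9×3835 + 2613
3835 = 1×2613 + 1222
2613 = 2×1222 + 169
1222 = 7×169 + 39
169 = 4×39 + 13
39 = 3×13 + 0
The gcd is 13, not 1, hence no inverse exists.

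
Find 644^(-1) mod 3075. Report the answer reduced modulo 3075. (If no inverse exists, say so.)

2354

Run Euclid on (3075, 644):
3075 = 4*644 + 499
644 = 1*499 + 145
499 = 3*145 + 64
145 = 2*64 + 17
64 = 3*17 + 13
17 = 1*13 + 4
13 = 3*4 + 1
4 = 4*1 + 0
Since gcd(644, 3075) = 1, back-substitute to write 1 as a combination:
1 = 13 − 3·4
1 = −3·17 + 4·13
1 = 4·64 − 15·17
1 = −15·145 + 34·64
1 = 34·499 − 117·145
1 = −117·644 + 151·499
1 = 151·3075 − 721·644
Hence 644⁻¹ ≡ -721 ≡ 2354 (mod 3075).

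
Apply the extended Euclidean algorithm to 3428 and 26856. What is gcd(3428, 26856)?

4

Repeated division:
26856 = 7*3428 + 2860
3428 = 1*2860 + 568
2860 = 5*568 + 20
568 = 28*20 + 8
20 = 2*8 + 4
8 = 2*4 + 0
gcd(3428, 26856) = 4.
Working backward:
4 = 20 − 2·8
4 = −2·568 + 57·20
4 = 57·2860 − 287·568
4 = −287·3428 + 344·2860
4 = 344·26856 − 2695·3428
So 4 = (344)·26856 + (-2695)·3428.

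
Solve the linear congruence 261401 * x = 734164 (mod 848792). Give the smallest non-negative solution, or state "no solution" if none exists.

no solution

gcd(261401, 848792):
848792 = 3·261401 + 64589
261401 = 4·64589 + 3045
64589 = 21·3045 + 644
3045 = 4·644 + 469
644 = 1·469 + 175
469 = 2·175 + 119
175 = 1·119 + 56
119 = 2·56 + 7
56 = 8·7 + 0
gcd = 7, but 7 ∤ 734164, so the congruence has no solution.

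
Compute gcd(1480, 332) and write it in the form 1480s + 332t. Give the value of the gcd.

Repeated division:
1480 = 4*332 + 152
332 = 2*152 + 28
152 = 5*28 + 12
28 = 2*12 + 4
12 = 3*4 + 0
gcd(1480, 332) = 4.
Working backward:
4 = 28 − 2·12
4 = −2·152 + 11·28
4 = 11·332 − 24·152
4 = −24·1480 + 107·332
So 4 = (-24)·1480 + (107)·332.

4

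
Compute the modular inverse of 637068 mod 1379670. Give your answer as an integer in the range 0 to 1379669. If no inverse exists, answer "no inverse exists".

no inverse exists

Compute gcd(637068, 1379670):
1379670 = 2*637068 + 105534
637068 = 6*105534 + 3864
105534 = 27*3864 + 1206
3864 = 3*1206 + 246
1206 = 4*246 + 222
246 = 1*222 + 24
222 = 9*24 + 6
24 = 4*6 + 0
The gcd is 6, not 1, hence no inverse exists.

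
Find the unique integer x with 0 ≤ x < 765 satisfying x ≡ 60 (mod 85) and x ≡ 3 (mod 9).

570

Write x = 60 + 85·k. Then 85·k ≡ 3 − 60 ≡ 6 (mod 9).
Need 85⁻¹ mod 9. Extended Euclid on (9, 4):
9 = 2·4 + 1
4 = 4·1 + 0
Back-substitute:
1 = 9 − 2·4
85⁻¹ ≡ 7 (mod 9), so k ≡ 7·6 ≡ 6 (mod 9).
x = 60 + 85·6 = 570.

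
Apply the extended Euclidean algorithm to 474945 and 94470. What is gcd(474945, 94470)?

15

Repeated division:
474945 = 5×94470 + 2595
94470 = 36×2595 + 1050
2595 = 2×1050 + 495
1050 = 2×495 + 60
495 = 8×60 + 15
60 = 4×15 + 0
gcd(474945, 94470) = 15.
Back-substituting:
15 = 495 − 8·60
15 = −8·1050 + 17·495
15 = 17·2595 − 42·1050
15 = −42·94470 + 1529·2595
15 = 1529·474945 − 7687·94470
So 15 = (1529)·474945 + (-7687)·94470.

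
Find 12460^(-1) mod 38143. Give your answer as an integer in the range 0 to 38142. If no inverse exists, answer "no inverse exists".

no inverse exists

Euclidean algorithm on 38143, 12460:
38143 = 3×12460 + 763
12460 = 16×763 + 252
763 = 3×252 + 7
252 = 36×7 + 0
The gcd is 7, not 1, hence no inverse exists.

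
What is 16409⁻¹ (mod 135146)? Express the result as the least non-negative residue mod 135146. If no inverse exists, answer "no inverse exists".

91923

gcd(135146, 16409) by repeated division:
135146 = 8*16409 + 3874
16409 = 4*3874 + 913
3874 = 4*913 + 222
913 = 4*222 + 25
222 = 8*25 + 22
25 = 1*22 + 3
22 = 7*3 + 1
3 = 3*1 + 0
Since gcd(16409, 135146) = 1, back-substitute to write 1 as a combination:
1 = 22 − 7·3
1 = −7·25 + 8·22
1 = 8·222 − 71·25
1 = −71·913 + 292·222
1 = 292·3874 − 1239·913
1 = −1239·16409 + 5248·3874
1 = 5248·135146 − 43223·16409
Hence 16409⁻¹ ≡ -43223 ≡ 91923 (mod 135146).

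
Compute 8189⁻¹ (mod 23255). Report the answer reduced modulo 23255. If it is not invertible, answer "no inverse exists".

gcd(23255, 8189) by repeated division:
23255 = 2×8189 + 6877
8189 = 1×6877 + 1312
6877 = 5×1312 + 317
1312 = 4×317 + 44
317 = 7×44 + 9
44 = 4×9 + 8
9 = 1×8 + 1
8 = 8×1 + 0
The gcd is 1. Working backward:
1 = 9 − 8
1 = −44 + 5·9
1 = 5·317 − 36·44
1 = −36·1312 + 149·317
1 = 149·6877 − 781·1312
1 = −781·8189 + 930·6877
1 = 930·23255 − 2641·8189
So 8189·(-2641) ≡ 1 (mod 23255), and -2641 ≡ 20614 (mod 23255).

20614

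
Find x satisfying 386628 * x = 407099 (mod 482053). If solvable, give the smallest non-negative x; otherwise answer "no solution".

13423

First find gcd(386628, 482053):
482053 = 1×386628 + 95425
386628 = 4×95425 + 4928
95425 = 19×4928 + 1793
4928 = 2×1793 + 1342
1793 = 1×1342 + 451
1342 = 2×451 + 440
451 = 1×440 + 11
440 = 40×11 + 0
gcd = 11 and 11 | 407099, so solutions exist. Divide through by 11: 35148x ≡ 37009 (mod 43823).
Now find 35148⁻¹ mod 43823:
43823 = 1*35148 + 8675
35148 = 4*8675 + 448
8675 = 19*448 + 163
448 = 2*163 + 122
163 = 1*122 + 41
122 = 2*41 + 40
41 = 1*40 + 1
40 = 40*1 + 0
Back-substitute:
1 = 41 − 40
1 = −122 + 3·41
1 = 3·163 − 4·122
1 = −4·448 + 11·163
1 = 11·8675 − 213·448
1 = −213·35148 + 863·8675
1 = 863·43823 − 1076·35148
So 35148·(-1076) ≡ 1 (mod 43823), i.e. 35148⁻¹ ≡ 42747.
Then x ≡ 42747·37009 ≡ 13423 (mod 43823); the smallest non-negative solution is x = 13423.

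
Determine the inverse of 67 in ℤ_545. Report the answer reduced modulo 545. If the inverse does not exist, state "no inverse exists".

423

Extended Euclidean algorithm:
545 = 8*67 + 9
67 = 7*9 + 4
9 = 2*4 + 1
4 = 4*1 + 0
gcd = 1, so the inverse exists. Back-substitute:
1 = 9 − 2·4
1 = −2·67 + 15·9
1 = 15·545 − 122·67
So 67·(-122) ≡ 1 (mod 545), and -122 ≡ 423 (mod 545).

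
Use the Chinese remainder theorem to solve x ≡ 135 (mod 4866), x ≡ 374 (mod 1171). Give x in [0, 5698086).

Write x = 135 + 4866·k. Then 4866·k ≡ 374 − 135 ≡ 239 (mod 1171).
Need 4866⁻¹ mod 1171. Extended Euclid on (1171, 182):
1171 = 6×182 + 79
182 = 2×79 + 24
79 = 3×24 + 7
24 = 3×7 + 3
7 = 2×3 + 1
3 = 3×1 + 0
Back-substitute:
1 = 7 − 2·3
1 = −2·24 + 7·7
1 = 7·79 − 23·24
1 = −23·182 + 53·79
1 = 53·1171 − 341·182
4866⁻¹ ≡ 830 (mod 1171), so k ≡ 830·239 ≡ 471 (mod 1171).
x = 135 + 4866·471 = 2292021.

2292021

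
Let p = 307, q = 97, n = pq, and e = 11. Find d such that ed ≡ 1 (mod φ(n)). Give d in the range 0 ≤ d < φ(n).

24035

φ(n) = (p−1)(q−1) = 306·96 = 29376.
Need d with 11·d ≡ 1 (mod 29376). Apply the extended Euclidean algorithm:
29376 = 2670·11 + 6
11 = 1·6 + 5
6 = 1·5 + 1
5 = 5·1 + 0
Back-substitute:
1 = 6 − 5
1 = −11 + 2·6
1 = 2·29376 − 5341·11
So 11·(-5341) ≡ 1 (mod 29376), hence d ≡ -5341 ≡ 24035 (mod 29376).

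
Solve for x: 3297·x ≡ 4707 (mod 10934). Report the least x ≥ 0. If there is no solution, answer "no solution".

no solution

gcd(3297, 10934):
10934 = 3*3297 + 1043
3297 = 3*1043 + 168
1043 = 6*168 + 35
168 = 4*35 + 28
35 = 1*28 + 7
28 = 4*7 + 0
gcd = 7, but 7 ∤ 4707, so the congruence has no solution.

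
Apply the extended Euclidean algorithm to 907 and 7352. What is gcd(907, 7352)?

Euclidean algorithm:
7352 = 8×907 + 96
907 = 9×96 + 43
96 = 2×43 + 10
43 = 4×10 + 3
10 = 3×3 + 1
3 = 3×1 + 0
gcd(907, 7352) = 1.
Working backward:
1 = 10 − 3·3
1 = −3·43 + 13·10
1 = 13·96 − 29·43
1 = −29·907 + 274·96
1 = 274·7352 − 2221·907
So 1 = (274)·7352 + (-2221)·907.

1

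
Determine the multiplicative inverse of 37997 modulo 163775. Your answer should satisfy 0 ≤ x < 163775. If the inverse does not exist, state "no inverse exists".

gcd(163775, 37997) by repeated division:
163775 = 4*37997 + 11787
37997 = 3*11787 + 2636
11787 = 4*2636 + 1243
2636 = 2*1243 + 150
1243 = 8*150 + 43
150 = 3*43 + 21
43 = 2*21 + 1
21 = 21*1 + 0
Since gcd(37997, 163775) = 1, back-substitute to write 1 as a combination:
1 = 43 − 2·21
1 = −2·150 + 7·43
1 = 7·1243 − 58·150
1 = −58·2636 + 123·1243
1 = 123·11787 − 550·2636
1 = −550·37997 + 1773·11787
1 = 1773·163775 − 7642·37997
So 37997·(-7642) ≡ 1 (mod 163775), and -7642 ≡ 156133 (mod 163775).

156133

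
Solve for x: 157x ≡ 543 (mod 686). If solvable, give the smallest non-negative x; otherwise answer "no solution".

69

First find gcd(157, 686):
686 = 4·157 + 58
157 = 2·58 + 41
58 = 1·41 + 17
41 = 2·17 + 7
17 = 2·7 + 3
7 = 2·3 + 1
3 = 3·1 + 0
gcd = 1, so a unique solution mod 686 exists.
Back-substitute for the Bézout coefficients:
1 = 7 − 2·3
1 = −2·17 + 5·7
1 = 5·41 − 12·17
1 = −12·58 + 17·41
1 = 17·157 − 46·58
1 = −46·686 + 201·157
So 157·(201) ≡ 1 (mod 686), giving 157⁻¹ ≡ 201.
x ≡ 157⁻¹·543 ≡ 201·543 ≡ 69 (mod 686).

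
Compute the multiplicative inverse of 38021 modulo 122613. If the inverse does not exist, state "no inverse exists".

29843

gcd(122613, 38021) by repeated division:
122613 = 3·38021 + 8550
38021 = 4·8550 + 3821
8550 = 2·3821 + 908
3821 = 4·908 + 189
908 = 4·189 + 152
189 = 1·152 + 37
152 = 4·37 + 4
37 = 9·4 + 1
4 = 4·1 + 0
Since gcd(38021, 122613) = 1, back-substitute to write 1 as a combination:
1 = 37 − 9·4
1 = −9·152 + 37·37
1 = 37·189 − 46·152
1 = −46·908 + 221·189
1 = 221·3821 − 930·908
1 = −930·8550 + 2081·3821
1 = 2081·38021 − 9254·8550
1 = −9254·122613 + 29843·38021
So 38021·29843 ≡ 1 (mod 122613).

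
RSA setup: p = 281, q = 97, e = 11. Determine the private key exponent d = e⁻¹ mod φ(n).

φ(n) = (p−1)(q−1) = 280·96 = 26880.
Need d with 11·d ≡ 1 (mod 26880). Apply the extended Euclidean algorithm:
26880 = 2443*11 + 7
11 = 1*7 + 4
7 = 1*4 + 3
4 = 1*3 + 1
3 = 3*1 + 0
Back-substitute:
1 = 4 − 3
1 = −7 + 2·4
1 = 2·11 − 3·7
1 = −3·26880 + 7331·11
So 11·7331 ≡ 1 (mod 26880), hence d = 7331.

7331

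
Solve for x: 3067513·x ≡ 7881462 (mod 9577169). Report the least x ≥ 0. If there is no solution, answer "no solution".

3313689

First find gcd(3067513, 9577169):
9577169 = 3·3067513 + 374630
3067513 = 8·374630 + 70473
374630 = 5·70473 + 22265
70473 = 3·22265 + 3678
22265 = 6·3678 + 197
3678 = 18·197 + 132
197 = 1·132 + 65
132 = 2·65 + 2
65 = 32·2 + 1
2 = 2·1 + 0
gcd = 1, so a unique solution mod 9577169 exists.
Back-substitute for the Bézout coefficients:
1 = 65 − 32·2
1 = −32·132 + 65·65
1 = 65·197 − 97·132
1 = −97·3678 + 1811·197
1 = 1811·22265 − 10963·3678
1 = −10963·70473 + 34700·22265
1 = 34700·374630 − 184463·70473
1 = −184463·3067513 + 1510404·374630
1 = 1510404·9577169 − 4715675·3067513
So 3067513·(-4715675) ≡ 1 (mod 9577169), giving 3067513⁻¹ ≡ 4861494.
x ≡ 3067513⁻¹·7881462 ≡ 4861494·7881462 ≡ 3313689 (mod 9577169).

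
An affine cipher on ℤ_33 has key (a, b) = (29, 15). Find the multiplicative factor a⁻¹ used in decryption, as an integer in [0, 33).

8

Apply the Euclidean algorithm to 33 and 29:
33 = 1×29 + 4
29 = 7×4 + 1
4 = 4×1 + 0
gcd = 1, so the inverse exists. Back-substitute:
1 = 29 − 7·4
1 = −7·33 + 8·29
So 29·8 ≡ 1 (mod 33).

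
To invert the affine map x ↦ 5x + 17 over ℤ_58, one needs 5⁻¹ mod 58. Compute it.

Extended Euclidean algorithm:
58 = 11×5 + 3
5 = 1×3 + 2
3 = 1×2 + 1
2 = 2×1 + 0
gcd = 1, so the inverse exists. Back-substitute:
1 = 3 − 2
1 = −5 + 2·3
1 = 2·58 − 23·5
So 5·(-23) ≡ 1 (mod 58), and -23 ≡ 35 (mod 58).

35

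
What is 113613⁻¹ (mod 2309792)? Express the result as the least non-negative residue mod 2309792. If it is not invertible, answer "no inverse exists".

Extended Euclidean algorithm:
2309792 = 20*113613 + 37532
113613 = 3*37532 + 1017
37532 = 36*1017 + 920
1017 = 1*920 + 97
920 = 9*97 + 47
97 = 2*47 + 3
47 = 15*3 + 2
3 = 1*2 + 1
2 = 2*1 + 0
gcd = 1, so the inverse exists. Back-substitute:
1 = 3 − 2
1 = −47 + 16·3
1 = 16·97 − 33·47
1 = −33·920 + 313·97
1 = 313·1017 − 346·920
1 = −346·37532 + 12769·1017
1 = 12769·113613 − 38653·37532
1 = −38653·2309792 + 785829·113613
So 113613·785829 ≡ 1 (mod 2309792).

785829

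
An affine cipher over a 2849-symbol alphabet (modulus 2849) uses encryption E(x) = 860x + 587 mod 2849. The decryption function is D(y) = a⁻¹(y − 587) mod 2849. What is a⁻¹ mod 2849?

699

Run Euclid on (2849, 860):
2849 = 3*860 + 269
860 = 3*269 + 53
269 = 5*53 + 4
53 = 13*4 + 1
4 = 4*1 + 0
Since gcd(860, 2849) = 1, back-substitute to write 1 as a combination:
1 = 53 − 13·4
1 = −13·269 + 66·53
1 = 66·860 − 211·269
1 = −211·2849 + 699·860
So 860·699 ≡ 1 (mod 2849).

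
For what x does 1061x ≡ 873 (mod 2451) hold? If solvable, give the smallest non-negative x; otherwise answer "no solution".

First find gcd(1061, 2451):
2451 = 2×1061 + 329
1061 = 3×329 + 74
329 = 4×74 + 33
74 = 2×33 + 8
33 = 4×8 + 1
8 = 8×1 + 0
gcd = 1, so a unique solution mod 2451 exists.
Back-substitute for the Bézout coefficients:
1 = 33 − 4·8
1 = −4·74 + 9·33
1 = 9·329 − 40·74
1 = −40·1061 + 129·329
1 = 129·2451 − 298·1061
So 1061·(-298) ≡ 1 (mod 2451), giving 1061⁻¹ ≡ 2153.
x ≡ 1061⁻¹·873 ≡ 2153·873 ≡ 2103 (mod 2451).

2103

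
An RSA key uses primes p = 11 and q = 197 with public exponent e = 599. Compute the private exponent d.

1479

φ(n) = (p−1)(q−1) = 10·196 = 1960.
Need d with 599·d ≡ 1 (mod 1960). Apply the extended Euclidean algorithm:
1960 = 3*599 + 163
599 = 3*163 + 110
163 = 1*110 + 53
110 = 2*53 + 4
53 = 13*4 + 1
4 = 4*1 + 0
Back-substitute:
1 = 53 − 13·4
1 = −13·110 + 27·53
1 = 27·163 − 40·110
1 = −40·599 + 147·163
1 = 147·1960 − 481·599
So 599·(-481) ≡ 1 (mod 1960), hence d ≡ -481 ≡ 1479 (mod 1960).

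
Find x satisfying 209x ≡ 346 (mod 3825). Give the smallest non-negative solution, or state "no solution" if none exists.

569

First find gcd(209, 3825):
3825 = 18*209 + 63
209 = 3*63 + 20
63 = 3*20 + 3
20 = 6*3 + 2
3 = 1*2 + 1
2 = 2*1 + 0
gcd = 1, so a unique solution mod 3825 exists.
Back-substitute for the Bézout coefficients:
1 = 3 − 2
1 = −20 + 7·3
1 = 7·63 − 22·20
1 = −22·209 + 73·63
1 = 73·3825 − 1336·209
So 209·(-1336) ≡ 1 (mod 3825), giving 209⁻¹ ≡ 2489.
x ≡ 209⁻¹·346 ≡ 2489·346 ≡ 569 (mod 3825).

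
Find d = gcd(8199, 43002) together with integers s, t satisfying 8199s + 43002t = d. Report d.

9

Apply Euclid's algorithm to 43002 and 8199:
43002 = 5*8199 + 2007
8199 = 4*2007 + 171
2007 = 11*171 + 126
171 = 1*126 + 45
126 = 2*45 + 36
45 = 1*36 + 9
36 = 4*9 + 0
gcd(8199, 43002) = 9.
Working backward:
9 = 45 − 36
9 = −126 + 3·45
9 = 3·171 − 4·126
9 = −4·2007 + 47·171
9 = 47·8199 − 192·2007
9 = −192·43002 + 1007·8199
So 9 = (-192)·43002 + (1007)·8199.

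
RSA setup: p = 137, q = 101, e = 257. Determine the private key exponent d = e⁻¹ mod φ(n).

φ(n) = (p−1)(q−1) = 136·100 = 13600.
Need d with 257·d ≡ 1 (mod 13600). Apply the extended Euclidean algorithm:
13600 = 52·257 + 236
257 = 1·236 + 21
236 = 11·21 + 5
21 = 4·5 + 1
5 = 5·1 + 0
Back-substitute:
1 = 21 − 4·5
1 = −4·236 + 45·21
1 = 45·257 − 49·236
1 = −49·13600 + 2593·257
So 257·2593 ≡ 1 (mod 13600), hence d = 2593.

2593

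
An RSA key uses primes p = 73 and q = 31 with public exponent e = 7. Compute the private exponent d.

1543

φ(n) = (p−1)(q−1) = 72·30 = 2160.
Need d with 7·d ≡ 1 (mod 2160). Apply the extended Euclidean algorithm:
2160 = 308*7 + 4
7 = 1*4 + 3
4 = 1*3 + 1
3 = 3*1 + 0
Back-substitute:
1 = 4 − 3
1 = −7 + 2·4
1 = 2·2160 − 617·7
So 7·(-617) ≡ 1 (mod 2160), hence d ≡ -617 ≡ 1543 (mod 2160).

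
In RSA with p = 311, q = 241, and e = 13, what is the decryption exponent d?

φ(n) = (p−1)(q−1) = 310·240 = 74400.
Need d with 13·d ≡ 1 (mod 74400). Apply the extended Euclidean algorithm:
74400 = 5723*13 + 1
13 = 13*1 + 0
Back-substitute:
1 = 74400 − 5723·13
So 13·(-5723) ≡ 1 (mod 74400), hence d ≡ -5723 ≡ 68677 (mod 74400).

68677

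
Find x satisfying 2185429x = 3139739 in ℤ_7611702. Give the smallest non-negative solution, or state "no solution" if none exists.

7554653

First find gcd(2185429, 7611702):
7611702 = 3×2185429 + 1055415
2185429 = 2×1055415 + 74599
1055415 = 14×74599 + 11029
74599 = 6×11029 + 8425
11029 = 1×8425 + 2604
8425 = 3×2604 + 613
2604 = 4×613 + 152
613 = 4×152 + 5
152 = 30×5 + 2
5 = 2×2 + 1
2 = 2×1 + 0
gcd = 1, so a unique solution mod 7611702 exists.
Back-substitute for the Bézout coefficients:
1 = 5 − 2·2
1 = −2·152 + 61·5
1 = 61·613 − 246·152
1 = −246·2604 + 1045·613
1 = 1045·8425 − 3381·2604
1 = −3381·11029 + 4426·8425
1 = 4426·74599 − 29937·11029
1 = −29937·1055415 + 423544·74599
1 = 423544·2185429 − 877025·1055415
1 = −877025·7611702 + 3054619·2185429
So 2185429·(3054619) ≡ 1 (mod 7611702), giving 2185429⁻¹ ≡ 3054619.
x ≡ 2185429⁻¹·3139739 ≡ 3054619·3139739 ≡ 7554653 (mod 7611702).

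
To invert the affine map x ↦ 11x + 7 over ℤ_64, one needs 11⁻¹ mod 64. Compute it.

Extended Euclidean algorithm:
64 = 5·11 + 9
11 = 1·9 + 2
9 = 4·2 + 1
2 = 2·1 + 0
The gcd is 1. Working backward:
1 = 9 − 4·2
1 = −4·11 + 5·9
1 = 5·64 − 29·11
Hence 11⁻¹ ≡ -29 ≡ 35 (mod 64).

35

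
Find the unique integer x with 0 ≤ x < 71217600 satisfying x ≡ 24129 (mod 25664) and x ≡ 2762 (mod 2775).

Write x = 24129 + 25664·k. Then 25664·k ≡ 2762 − 24129 ≡ 833 (mod 2775).
Need 25664⁻¹ mod 2775. Extended Euclid on (2775, 689):
2775 = 4×689 + 19
689 = 36×19 + 5
19 = 3×5 + 4
5 = 1×4 + 1
4 = 4×1 + 0
Back-substitute:
1 = 5 − 4
1 = −19 + 4·5
1 = 4·689 − 145·19
1 = −145·2775 + 584·689
25664⁻¹ ≡ 584 (mod 2775), so k ≡ 584·833 ≡ 847 (mod 2775).
x = 24129 + 25664·847 = 21761537.

21761537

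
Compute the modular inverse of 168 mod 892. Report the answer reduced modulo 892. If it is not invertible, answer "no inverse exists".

no inverse exists

Compute gcd(168, 892):
892 = 5·168 + 52
168 = 3·52 + 12
52 = 4·12 + 4
12 = 3·4 + 0
Since gcd = 4 > 1, 168 is not a unit mod 892.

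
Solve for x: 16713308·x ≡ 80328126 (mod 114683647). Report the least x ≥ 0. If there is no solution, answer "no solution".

First find gcd(16713308, 114683647):
114683647 = 6×16713308 + 14403799
16713308 = 1×14403799 + 2309509
14403799 = 6×2309509 + 546745
2309509 = 4×546745 + 122529
546745 = 4×122529 + 56629
122529 = 2×56629 + 9271
56629 = 6×9271 + 1003
9271 = 9×1003 + 244
1003 = 4×244 + 27
244 = 9×27 + 1
27 = 27×1 + 0
gcd = 1, so a unique solution mod 114683647 exists.
Back-substitute for the Bézout coefficients:
1 = 244 − 9·27
1 = −9·1003 + 37·244
1 = 37·9271 − 342·1003
1 = −342·56629 + 2089·9271
1 = 2089·122529 − 4520·56629
1 = −4520·546745 + 20169·122529
1 = 20169·2309509 − 85196·546745
1 = −85196·14403799 + 531345·2309509
1 = 531345·16713308 − 616541·14403799
1 = −616541·114683647 + 4230591·16713308
So 16713308·(4230591) ≡ 1 (mod 114683647), giving 16713308⁻¹ ≡ 4230591.
x ≡ 16713308⁻¹·80328126 ≡ 4230591·80328126 ≡ 47398892 (mod 114683647).

47398892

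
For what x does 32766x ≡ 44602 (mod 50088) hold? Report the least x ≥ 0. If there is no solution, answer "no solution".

no solution

gcd(32766, 50088):
50088 = 1×32766 + 17322
32766 = 1×17322 + 15444
17322 = 1×15444 + 1878
15444 = 8×1878 + 420
1878 = 4×420 + 198
420 = 2×198 + 24
198 = 8×24 + 6
24 = 4×6 + 0
gcd = 6, but 6 ∤ 44602, so the congruence has no solution.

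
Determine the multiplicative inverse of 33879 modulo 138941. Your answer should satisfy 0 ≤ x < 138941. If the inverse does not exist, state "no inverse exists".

Extended Euclidean algorithm:
138941 = 4×33879 + 3425
33879 = 9×3425 + 3054
3425 = 1×3054 + 371
3054 = 8×371 + 86
371 = 4×86 + 27
86 = 3×27 + 5
27 = 5×5 + 2
5 = 2×2 + 1
2 = 2×1 + 0
gcd = 1, so the inverse exists. Back-substitute:
1 = 5 − 2·2
1 = −2·27 + 11·5
1 = 11·86 − 35·27
1 = −35·371 + 151·86
1 = 151·3054 − 1243·371
1 = −1243·3425 + 1394·3054
1 = 1394·33879 − 13789·3425
1 = −13789·138941 + 56550·33879
So 33879·56550 ≡ 1 (mod 138941).

56550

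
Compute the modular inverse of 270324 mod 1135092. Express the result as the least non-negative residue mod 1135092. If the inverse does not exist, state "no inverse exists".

Euclidean algorithm on 1135092, 270324:
1135092 = 4×270324 + 53796
270324 = 5×53796 + 1344
53796 = 40×1344 + 36
1344 = 37×36 + 12
36 = 3×12 + 0
The gcd is 12, not 1, hence no inverse exists.

no inverse exists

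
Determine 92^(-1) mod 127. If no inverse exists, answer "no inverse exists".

gcd(127, 92) by repeated division:
127 = 1·92 + 35
92 = 2·35 + 22
35 = 1·22 + 13
22 = 1·13 + 9
13 = 1·9 + 4
9 = 2·4 + 1
4 = 4·1 + 0
The gcd is 1. Working backward:
1 = 9 − 2·4
1 = −2·13 + 3·9
1 = 3·22 − 5·13
1 = −5·35 + 8·22
1 = 8·92 − 21·35
1 = −21·127 + 29·92
So 92·29 ≡ 1 (mod 127).

29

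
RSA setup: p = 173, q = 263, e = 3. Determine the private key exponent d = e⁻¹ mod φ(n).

φ(n) = (p−1)(q−1) = 172·262 = 45064.
Need d with 3·d ≡ 1 (mod 45064). Apply the extended Euclidean algorithm:
45064 = 15021*3 + 1
3 = 3*1 + 0
Back-substitute:
1 = 45064 − 15021·3
So 3·(-15021) ≡ 1 (mod 45064), hence d ≡ -15021 ≡ 30043 (mod 45064).

30043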